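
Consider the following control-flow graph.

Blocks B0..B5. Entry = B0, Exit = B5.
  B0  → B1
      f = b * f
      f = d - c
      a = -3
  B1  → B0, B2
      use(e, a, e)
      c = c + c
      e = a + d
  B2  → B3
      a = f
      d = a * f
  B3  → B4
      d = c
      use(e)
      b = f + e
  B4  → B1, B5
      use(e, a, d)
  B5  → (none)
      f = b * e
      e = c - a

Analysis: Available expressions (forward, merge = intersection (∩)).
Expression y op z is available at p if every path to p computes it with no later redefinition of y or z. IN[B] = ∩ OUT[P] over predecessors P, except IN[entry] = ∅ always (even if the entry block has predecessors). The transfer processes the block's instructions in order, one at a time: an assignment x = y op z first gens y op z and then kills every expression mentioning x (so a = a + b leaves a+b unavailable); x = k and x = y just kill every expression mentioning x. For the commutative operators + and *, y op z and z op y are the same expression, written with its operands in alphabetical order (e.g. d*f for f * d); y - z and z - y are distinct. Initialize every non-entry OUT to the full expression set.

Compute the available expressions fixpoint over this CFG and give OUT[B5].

Answer: {c-a}

Derivation:
Per-block solution:
  B0: | IN={} | OUT={d-c}
  B1: | IN={} | OUT={a+d}
  B2: | IN={a+d} | OUT={a*f}
  B3: | IN={a*f} | OUT={a*f, e+f}
  B4: | IN={a*f, e+f} | OUT={a*f, e+f}
  B5: | IN={a*f, e+f} | OUT={c-a}

Merge at B5: IN[B5] = OUT[B4] = {a*f, e+f}
Applying B5's transfer function to that IN value gives OUT[B5] (row B5 above).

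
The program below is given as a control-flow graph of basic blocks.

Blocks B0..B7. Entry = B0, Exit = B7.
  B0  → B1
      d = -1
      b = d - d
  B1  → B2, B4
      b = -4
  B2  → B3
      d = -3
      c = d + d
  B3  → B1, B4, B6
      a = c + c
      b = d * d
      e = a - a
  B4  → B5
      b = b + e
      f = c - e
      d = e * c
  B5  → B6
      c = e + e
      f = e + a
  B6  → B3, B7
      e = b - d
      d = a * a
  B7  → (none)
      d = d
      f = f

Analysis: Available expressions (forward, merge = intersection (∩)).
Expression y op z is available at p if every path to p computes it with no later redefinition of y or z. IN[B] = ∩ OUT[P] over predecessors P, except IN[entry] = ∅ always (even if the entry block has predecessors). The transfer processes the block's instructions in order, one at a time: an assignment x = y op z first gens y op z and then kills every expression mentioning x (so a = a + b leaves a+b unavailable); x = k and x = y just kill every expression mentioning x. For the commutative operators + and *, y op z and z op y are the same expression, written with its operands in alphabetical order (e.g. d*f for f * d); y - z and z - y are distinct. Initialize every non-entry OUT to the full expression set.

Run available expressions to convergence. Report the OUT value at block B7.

Answer: {a*a}

Working:
Per-block solution:
  B0:  IN={}  OUT={d-d}
  B1:  IN={}  OUT={}
  B2:  IN={}  OUT={d+d}
  B3:  IN={}  OUT={a-a, c+c, d*d}
  B4:  IN={}  OUT={c*e, c-e}
  B5:  IN={c*e, c-e}  OUT={a+e, e+e}
  B6:  IN={}  OUT={a*a}
  B7:  IN={a*a}  OUT={a*a}

Merge at B7: IN[B7] = OUT[B6] = {a*a}
Applying B7's transfer function to that IN value gives OUT[B7] (row B7 above).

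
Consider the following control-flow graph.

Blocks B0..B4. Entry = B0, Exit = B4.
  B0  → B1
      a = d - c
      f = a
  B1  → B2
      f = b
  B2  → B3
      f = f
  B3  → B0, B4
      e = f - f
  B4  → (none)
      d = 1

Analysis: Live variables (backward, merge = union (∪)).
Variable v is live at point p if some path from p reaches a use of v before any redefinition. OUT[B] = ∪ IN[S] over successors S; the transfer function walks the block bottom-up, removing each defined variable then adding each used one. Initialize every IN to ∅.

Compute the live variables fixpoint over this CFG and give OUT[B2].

Answer: {b, c, d, f}

Derivation:
Per-block solution:
  B0: | IN={b, c, d} | OUT={b, c, d}
  B1: | IN={b, c, d} | OUT={b, c, d, f}
  B2: | IN={b, c, d, f} | OUT={b, c, d, f}
  B3: | IN={b, c, d, f} | OUT={b, c, d}
  B4: | IN={} | OUT={}

Merge at B2: OUT[B2] = IN[B3] = {b, c, d, f}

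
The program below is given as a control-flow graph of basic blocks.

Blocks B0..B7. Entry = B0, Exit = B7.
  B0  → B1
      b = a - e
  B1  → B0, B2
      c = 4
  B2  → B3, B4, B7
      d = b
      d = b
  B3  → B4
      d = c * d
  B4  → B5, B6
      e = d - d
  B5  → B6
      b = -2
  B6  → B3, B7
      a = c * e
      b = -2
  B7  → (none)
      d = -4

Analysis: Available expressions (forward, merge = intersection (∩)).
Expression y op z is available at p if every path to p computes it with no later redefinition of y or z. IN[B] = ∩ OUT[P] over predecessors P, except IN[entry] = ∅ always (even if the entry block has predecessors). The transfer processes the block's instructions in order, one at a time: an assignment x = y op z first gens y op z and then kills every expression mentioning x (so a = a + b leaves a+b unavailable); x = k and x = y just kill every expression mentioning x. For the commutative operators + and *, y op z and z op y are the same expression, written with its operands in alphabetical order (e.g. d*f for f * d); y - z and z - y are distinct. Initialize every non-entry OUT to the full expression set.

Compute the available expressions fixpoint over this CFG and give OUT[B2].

Per-block solution:
  B0:   IN={}   OUT={a-e}
  B1:   IN={a-e}   OUT={a-e}
  B2:   IN={a-e}   OUT={a-e}
  B3:   IN={}   OUT={}
  B4:   IN={}   OUT={d-d}
  B5:   IN={d-d}   OUT={d-d}
  B6:   IN={d-d}   OUT={c*e, d-d}
  B7:   IN={}   OUT={}

Merge at B2: IN[B2] = OUT[B1] = {a-e}
Applying B2's transfer function to that IN value gives OUT[B2] (row B2 above).

Answer: {a-e}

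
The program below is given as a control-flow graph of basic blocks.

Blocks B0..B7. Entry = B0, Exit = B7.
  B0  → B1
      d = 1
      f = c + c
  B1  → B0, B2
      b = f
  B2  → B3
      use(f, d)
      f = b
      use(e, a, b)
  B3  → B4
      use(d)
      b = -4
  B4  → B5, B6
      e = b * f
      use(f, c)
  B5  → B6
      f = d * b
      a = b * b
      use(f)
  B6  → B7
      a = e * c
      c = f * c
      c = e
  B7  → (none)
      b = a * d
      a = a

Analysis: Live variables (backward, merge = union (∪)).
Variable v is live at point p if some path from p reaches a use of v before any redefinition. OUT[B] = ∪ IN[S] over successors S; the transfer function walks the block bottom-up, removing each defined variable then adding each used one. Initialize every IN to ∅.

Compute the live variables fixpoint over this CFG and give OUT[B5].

Answer: {c, d, e, f}

Working:
Fixpoint table:
  B0:  IN={a, c, e}  OUT={a, c, d, e, f}
  B1:  IN={a, c, d, e, f}  OUT={a, b, c, d, e, f}
  B2:  IN={a, b, c, d, e, f}  OUT={c, d, f}
  B3:  IN={c, d, f}  OUT={b, c, d, f}
  B4:  IN={b, c, d, f}  OUT={b, c, d, e, f}
  B5:  IN={b, c, d, e}  OUT={c, d, e, f}
  B6:  IN={c, d, e, f}  OUT={a, d}
  B7:  IN={a, d}  OUT={}

Merge at B5: OUT[B5] = IN[B6] = {c, d, e, f}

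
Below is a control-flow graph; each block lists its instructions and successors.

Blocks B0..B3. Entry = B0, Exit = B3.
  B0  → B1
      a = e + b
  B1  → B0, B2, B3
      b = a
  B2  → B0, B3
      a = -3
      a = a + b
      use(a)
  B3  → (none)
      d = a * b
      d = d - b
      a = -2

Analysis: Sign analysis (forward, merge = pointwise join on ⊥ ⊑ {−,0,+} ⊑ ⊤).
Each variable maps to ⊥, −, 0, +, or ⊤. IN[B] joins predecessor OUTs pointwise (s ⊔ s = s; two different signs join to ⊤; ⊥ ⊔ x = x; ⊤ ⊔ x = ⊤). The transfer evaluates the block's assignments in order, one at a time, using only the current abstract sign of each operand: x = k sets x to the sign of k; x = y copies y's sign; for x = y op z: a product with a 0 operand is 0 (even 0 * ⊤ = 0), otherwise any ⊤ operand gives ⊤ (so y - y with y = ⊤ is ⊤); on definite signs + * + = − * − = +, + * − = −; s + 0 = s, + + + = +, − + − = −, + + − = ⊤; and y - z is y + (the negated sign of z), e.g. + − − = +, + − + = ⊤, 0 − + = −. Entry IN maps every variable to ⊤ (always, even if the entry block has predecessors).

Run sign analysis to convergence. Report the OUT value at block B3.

Answer: {a: -, b: ⊤, c: ⊤, d: ⊤, e: ⊤, f: ⊤}

Derivation:
Converged values:
  B0: | IN=(all ⊤) | OUT=(all ⊤)
  B1: | IN=(all ⊤) | OUT=(all ⊤)
  B2: | IN=(all ⊤) | OUT=(all ⊤)
  B3: | IN=(all ⊤) | OUT={a:-; rest ⊤}

Merge at B3: IN[B3] = OUT[B1] ⊔ OUT[B2] = {a: ⊤, b: ⊤, c: ⊤, d: ⊤, e: ⊤, f: ⊤}
Applying B3's transfer function to that IN value gives OUT[B3] (row B3 above).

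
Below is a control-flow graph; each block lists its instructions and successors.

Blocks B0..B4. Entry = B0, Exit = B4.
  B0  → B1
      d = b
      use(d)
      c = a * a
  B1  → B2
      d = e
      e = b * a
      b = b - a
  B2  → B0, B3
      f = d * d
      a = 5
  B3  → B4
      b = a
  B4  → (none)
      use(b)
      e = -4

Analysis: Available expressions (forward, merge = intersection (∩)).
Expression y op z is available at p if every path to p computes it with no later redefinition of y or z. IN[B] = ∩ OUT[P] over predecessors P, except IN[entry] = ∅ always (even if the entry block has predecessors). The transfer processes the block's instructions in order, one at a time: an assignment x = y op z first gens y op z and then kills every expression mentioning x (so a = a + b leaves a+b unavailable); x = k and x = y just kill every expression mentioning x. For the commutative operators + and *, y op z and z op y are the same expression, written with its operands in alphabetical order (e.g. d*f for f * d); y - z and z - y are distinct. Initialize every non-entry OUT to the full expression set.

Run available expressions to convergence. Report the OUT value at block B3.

Answer: {d*d}

Trace:
Per-block solution:
  B0: | IN={} | OUT={a*a}
  B1: | IN={a*a} | OUT={a*a}
  B2: | IN={a*a} | OUT={d*d}
  B3: | IN={d*d} | OUT={d*d}
  B4: | IN={d*d} | OUT={d*d}

Merge at B3: IN[B3] = OUT[B2] = {d*d}
Applying B3's transfer function to that IN value gives OUT[B3] (row B3 above).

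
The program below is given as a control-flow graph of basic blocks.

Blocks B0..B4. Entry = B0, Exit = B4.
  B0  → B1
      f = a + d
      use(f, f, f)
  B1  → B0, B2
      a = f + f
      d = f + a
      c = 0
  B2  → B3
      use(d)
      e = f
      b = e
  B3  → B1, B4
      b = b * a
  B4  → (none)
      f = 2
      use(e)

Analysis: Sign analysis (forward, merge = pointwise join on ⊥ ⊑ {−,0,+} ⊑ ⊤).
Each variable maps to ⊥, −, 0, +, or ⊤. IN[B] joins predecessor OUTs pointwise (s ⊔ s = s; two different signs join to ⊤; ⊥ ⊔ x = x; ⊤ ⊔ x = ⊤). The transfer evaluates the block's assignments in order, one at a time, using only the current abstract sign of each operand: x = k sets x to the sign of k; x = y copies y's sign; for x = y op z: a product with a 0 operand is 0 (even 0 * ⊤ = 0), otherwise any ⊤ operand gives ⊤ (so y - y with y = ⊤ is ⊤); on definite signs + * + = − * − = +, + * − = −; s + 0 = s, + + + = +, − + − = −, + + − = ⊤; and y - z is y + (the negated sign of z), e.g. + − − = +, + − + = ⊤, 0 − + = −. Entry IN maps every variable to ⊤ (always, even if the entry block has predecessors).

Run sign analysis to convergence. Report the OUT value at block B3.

Converged values:
  B0:  IN=(all ⊤)  OUT=(all ⊤)
  B1:  IN=(all ⊤)  OUT={c:0; rest ⊤}
  B2:  IN={c:0; rest ⊤}  OUT={c:0; rest ⊤}
  B3:  IN={c:0; rest ⊤}  OUT={c:0; rest ⊤}
  B4:  IN={c:0; rest ⊤}  OUT={c:0, f:+; rest ⊤}

Merge at B3: IN[B3] = OUT[B2] = {a: ⊤, b: ⊤, c: 0, d: ⊤, e: ⊤, f: ⊤}
Applying B3's transfer function to that IN value gives OUT[B3] (row B3 above).

Answer: {a: ⊤, b: ⊤, c: 0, d: ⊤, e: ⊤, f: ⊤}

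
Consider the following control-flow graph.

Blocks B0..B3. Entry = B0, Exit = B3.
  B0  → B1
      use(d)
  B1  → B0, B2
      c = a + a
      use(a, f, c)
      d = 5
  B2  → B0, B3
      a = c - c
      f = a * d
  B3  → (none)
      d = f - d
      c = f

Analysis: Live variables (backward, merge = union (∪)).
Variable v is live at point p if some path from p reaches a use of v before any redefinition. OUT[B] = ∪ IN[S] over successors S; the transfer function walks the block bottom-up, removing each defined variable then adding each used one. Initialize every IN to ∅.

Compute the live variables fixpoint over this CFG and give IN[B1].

Per-block solution:
  B0:   IN={a, d, f}   OUT={a, f}
  B1:   IN={a, f}   OUT={a, c, d, f}
  B2:   IN={c, d}   OUT={a, d, f}
  B3:   IN={d, f}   OUT={}

Merge at B1: OUT[B1] = IN[B0] ⊔ IN[B2] = {a, c, d, f}
Applying B1's transfer function to that OUT value gives IN[B1] (row B1 above).

Answer: {a, f}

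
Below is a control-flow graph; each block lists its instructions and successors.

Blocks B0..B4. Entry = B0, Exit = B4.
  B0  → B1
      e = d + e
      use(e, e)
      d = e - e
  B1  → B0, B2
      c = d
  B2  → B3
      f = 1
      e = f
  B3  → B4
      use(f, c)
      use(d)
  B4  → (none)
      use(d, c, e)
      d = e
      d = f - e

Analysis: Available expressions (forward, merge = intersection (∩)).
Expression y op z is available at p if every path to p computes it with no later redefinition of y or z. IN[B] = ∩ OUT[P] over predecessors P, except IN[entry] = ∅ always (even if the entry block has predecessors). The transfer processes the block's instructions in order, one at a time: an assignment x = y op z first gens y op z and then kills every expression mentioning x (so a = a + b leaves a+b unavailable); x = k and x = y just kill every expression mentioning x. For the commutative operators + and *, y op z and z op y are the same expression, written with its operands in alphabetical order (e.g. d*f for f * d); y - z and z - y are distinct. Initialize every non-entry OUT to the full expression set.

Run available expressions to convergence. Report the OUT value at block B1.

Per-block solution:
  B0: | IN={} | OUT={e-e}
  B1: | IN={e-e} | OUT={e-e}
  B2: | IN={e-e} | OUT={}
  B3: | IN={} | OUT={}
  B4: | IN={} | OUT={f-e}

Merge at B1: IN[B1] = OUT[B0] = {e-e}
Applying B1's transfer function to that IN value gives OUT[B1] (row B1 above).

Answer: {e-e}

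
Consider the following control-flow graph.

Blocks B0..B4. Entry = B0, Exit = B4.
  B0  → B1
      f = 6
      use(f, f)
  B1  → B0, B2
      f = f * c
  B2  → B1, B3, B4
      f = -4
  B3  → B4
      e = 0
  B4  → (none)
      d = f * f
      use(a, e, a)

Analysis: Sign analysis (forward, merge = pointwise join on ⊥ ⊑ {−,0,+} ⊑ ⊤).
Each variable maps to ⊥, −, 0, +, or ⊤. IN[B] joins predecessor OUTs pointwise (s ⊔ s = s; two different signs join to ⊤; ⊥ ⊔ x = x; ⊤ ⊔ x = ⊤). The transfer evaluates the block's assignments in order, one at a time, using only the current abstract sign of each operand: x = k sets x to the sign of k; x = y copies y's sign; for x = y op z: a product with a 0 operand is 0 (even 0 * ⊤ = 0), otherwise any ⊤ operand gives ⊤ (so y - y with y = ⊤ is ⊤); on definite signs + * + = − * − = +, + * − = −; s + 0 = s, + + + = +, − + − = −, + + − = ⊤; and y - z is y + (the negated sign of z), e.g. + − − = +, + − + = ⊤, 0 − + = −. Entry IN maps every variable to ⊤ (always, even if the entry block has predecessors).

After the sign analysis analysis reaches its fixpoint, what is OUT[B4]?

Answer: {a: ⊤, b: ⊤, c: ⊤, d: +, e: ⊤, f: -}

Trace:
Fixpoint table:
  B0:   IN=(all ⊤)   OUT={f:+; rest ⊤}
  B1:   IN=(all ⊤)   OUT=(all ⊤)
  B2:   IN=(all ⊤)   OUT={f:-; rest ⊤}
  B3:   IN={f:-; rest ⊤}   OUT={e:0, f:-; rest ⊤}
  B4:   IN={f:-; rest ⊤}   OUT={d:+, f:-; rest ⊤}

Merge at B4: IN[B4] = OUT[B2] ⊔ OUT[B3] = {a: ⊤, b: ⊤, c: ⊤, d: ⊤, e: ⊤, f: -}
Applying B4's transfer function to that IN value gives OUT[B4] (row B4 above).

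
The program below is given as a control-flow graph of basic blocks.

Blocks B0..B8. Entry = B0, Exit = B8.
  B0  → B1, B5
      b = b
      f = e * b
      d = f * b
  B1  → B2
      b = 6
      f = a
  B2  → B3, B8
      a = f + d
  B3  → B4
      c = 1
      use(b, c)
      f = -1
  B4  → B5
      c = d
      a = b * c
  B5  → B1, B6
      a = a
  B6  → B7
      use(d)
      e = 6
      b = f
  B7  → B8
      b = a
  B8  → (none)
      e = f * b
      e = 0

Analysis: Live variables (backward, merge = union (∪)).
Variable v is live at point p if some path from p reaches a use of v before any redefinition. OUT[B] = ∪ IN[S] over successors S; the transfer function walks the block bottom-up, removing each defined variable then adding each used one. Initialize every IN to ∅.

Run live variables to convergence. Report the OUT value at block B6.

Converged values:
  B0:  IN={a, b, e}  OUT={a, d, f}
  B1:  IN={a, d}  OUT={b, d, f}
  B2:  IN={b, d, f}  OUT={b, d, f}
  B3:  IN={b, d}  OUT={b, d, f}
  B4:  IN={b, d, f}  OUT={a, d, f}
  B5:  IN={a, d, f}  OUT={a, d, f}
  B6:  IN={a, d, f}  OUT={a, f}
  B7:  IN={a, f}  OUT={b, f}
  B8:  IN={b, f}  OUT={}

Merge at B6: OUT[B6] = IN[B7] = {a, f}

Answer: {a, f}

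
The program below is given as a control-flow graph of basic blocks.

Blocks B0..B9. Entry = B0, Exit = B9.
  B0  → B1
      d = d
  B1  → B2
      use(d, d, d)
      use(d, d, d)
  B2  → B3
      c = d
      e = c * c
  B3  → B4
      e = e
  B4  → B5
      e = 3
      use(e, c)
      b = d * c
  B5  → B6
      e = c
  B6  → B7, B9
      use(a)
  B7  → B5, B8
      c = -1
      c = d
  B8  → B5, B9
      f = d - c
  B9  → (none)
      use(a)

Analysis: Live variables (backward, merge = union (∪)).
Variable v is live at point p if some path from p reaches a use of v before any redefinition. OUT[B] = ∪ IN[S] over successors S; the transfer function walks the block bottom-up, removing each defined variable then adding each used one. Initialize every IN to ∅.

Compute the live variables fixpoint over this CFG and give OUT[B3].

Per-block solution:
  B0:  IN={a, d}  OUT={a, d}
  B1:  IN={a, d}  OUT={a, d}
  B2:  IN={a, d}  OUT={a, c, d, e}
  B3:  IN={a, c, d, e}  OUT={a, c, d}
  B4:  IN={a, c, d}  OUT={a, c, d}
  B5:  IN={a, c, d}  OUT={a, d}
  B6:  IN={a, d}  OUT={a, d}
  B7:  IN={a, d}  OUT={a, c, d}
  B8:  IN={a, c, d}  OUT={a, c, d}
  B9:  IN={a}  OUT={}

Merge at B3: OUT[B3] = IN[B4] = {a, c, d}

Answer: {a, c, d}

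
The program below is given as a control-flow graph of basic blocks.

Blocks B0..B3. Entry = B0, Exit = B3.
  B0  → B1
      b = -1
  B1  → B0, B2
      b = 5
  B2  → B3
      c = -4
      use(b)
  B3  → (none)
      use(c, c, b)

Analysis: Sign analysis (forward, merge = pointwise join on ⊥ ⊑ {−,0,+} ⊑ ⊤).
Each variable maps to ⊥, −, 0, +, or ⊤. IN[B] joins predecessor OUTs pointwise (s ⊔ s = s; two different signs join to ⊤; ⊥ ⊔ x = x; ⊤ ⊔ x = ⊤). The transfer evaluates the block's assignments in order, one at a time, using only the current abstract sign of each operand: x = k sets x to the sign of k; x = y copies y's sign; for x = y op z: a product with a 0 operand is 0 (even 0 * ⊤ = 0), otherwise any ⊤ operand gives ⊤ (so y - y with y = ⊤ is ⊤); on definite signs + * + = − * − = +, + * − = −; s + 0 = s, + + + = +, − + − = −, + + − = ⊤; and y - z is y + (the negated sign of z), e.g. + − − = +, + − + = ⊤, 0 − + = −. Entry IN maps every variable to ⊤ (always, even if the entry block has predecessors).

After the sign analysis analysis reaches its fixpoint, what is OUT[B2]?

Answer: {a: ⊤, b: +, c: -, d: ⊤, e: ⊤, f: ⊤}

Trace:
Fixpoint table:
  B0:  IN=(all ⊤)  OUT={b:-; rest ⊤}
  B1:  IN={b:-; rest ⊤}  OUT={b:+; rest ⊤}
  B2:  IN={b:+; rest ⊤}  OUT={b:+, c:-; rest ⊤}
  B3:  IN={b:+, c:-; rest ⊤}  OUT={b:+, c:-; rest ⊤}

Merge at B2: IN[B2] = OUT[B1] = {a: ⊤, b: +, c: ⊤, d: ⊤, e: ⊤, f: ⊤}
Applying B2's transfer function to that IN value gives OUT[B2] (row B2 above).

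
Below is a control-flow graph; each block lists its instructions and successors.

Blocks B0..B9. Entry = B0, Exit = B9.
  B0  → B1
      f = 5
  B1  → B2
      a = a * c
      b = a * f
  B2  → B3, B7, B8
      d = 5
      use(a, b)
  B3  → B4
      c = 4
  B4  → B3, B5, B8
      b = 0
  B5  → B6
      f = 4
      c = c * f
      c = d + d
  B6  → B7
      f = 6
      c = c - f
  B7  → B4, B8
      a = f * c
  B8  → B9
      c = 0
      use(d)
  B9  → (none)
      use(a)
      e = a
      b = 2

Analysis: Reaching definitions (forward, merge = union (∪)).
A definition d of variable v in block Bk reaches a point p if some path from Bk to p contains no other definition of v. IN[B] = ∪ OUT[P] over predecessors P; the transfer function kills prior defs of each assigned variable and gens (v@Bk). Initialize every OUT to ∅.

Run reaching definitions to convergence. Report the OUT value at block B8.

Fixpoint table:
  B0:   IN={}   OUT={f@B0}
  B1:   IN={f@B0}   OUT={a@B1, b@B1, f@B0}
  B2:   IN={a@B1, b@B1, f@B0}   OUT={a@B1, b@B1, d@B2, f@B0}
  B3:   IN={a@B1, a@B7, b@B1, b@B4, c@B3, c@B6, d@B2, f@B0, f@B6}   OUT={a@B1, a@B7, b@B1, b@B4, c@B3, d@B2, f@B0, f@B6}
  B4:   IN={a@B1, a@B7, b@B1, b@B4, c@B3, c@B6, d@B2, f@B0, f@B6}   OUT={a@B1, a@B7, b@B4, c@B3, c@B6, d@B2, f@B0, f@B6}
  B5:   IN={a@B1, a@B7, b@B4, c@B3, c@B6, d@B2, f@B0, f@B6}   OUT={a@B1, a@B7, b@B4, c@B5, d@B2, f@B5}
  B6:   IN={a@B1, a@B7, b@B4, c@B5, d@B2, f@B5}   OUT={a@B1, a@B7, b@B4, c@B6, d@B2, f@B6}
  B7:   IN={a@B1, a@B7, b@B1, b@B4, c@B6, d@B2, f@B0, f@B6}   OUT={a@B7, b@B1, b@B4, c@B6, d@B2, f@B0, f@B6}
  B8:   IN={a@B1, a@B7, b@B1, b@B4, c@B3, c@B6, d@B2, f@B0, f@B6}   OUT={a@B1, a@B7, b@B1, b@B4, c@B8, d@B2, f@B0, f@B6}
  B9:   IN={a@B1, a@B7, b@B1, b@B4, c@B8, d@B2, f@B0, f@B6}   OUT={a@B1, a@B7, b@B9, c@B8, d@B2, e@B9, f@B0, f@B6}

Merge at B8: IN[B8] = OUT[B2] ⊔ OUT[B4] ⊔ OUT[B7] = {a@B1, a@B7, b@B1, b@B4, c@B3, c@B6, d@B2, f@B0, f@B6}
Applying B8's transfer function to that IN value gives OUT[B8] (row B8 above).

Answer: {a@B1, a@B7, b@B1, b@B4, c@B8, d@B2, f@B0, f@B6}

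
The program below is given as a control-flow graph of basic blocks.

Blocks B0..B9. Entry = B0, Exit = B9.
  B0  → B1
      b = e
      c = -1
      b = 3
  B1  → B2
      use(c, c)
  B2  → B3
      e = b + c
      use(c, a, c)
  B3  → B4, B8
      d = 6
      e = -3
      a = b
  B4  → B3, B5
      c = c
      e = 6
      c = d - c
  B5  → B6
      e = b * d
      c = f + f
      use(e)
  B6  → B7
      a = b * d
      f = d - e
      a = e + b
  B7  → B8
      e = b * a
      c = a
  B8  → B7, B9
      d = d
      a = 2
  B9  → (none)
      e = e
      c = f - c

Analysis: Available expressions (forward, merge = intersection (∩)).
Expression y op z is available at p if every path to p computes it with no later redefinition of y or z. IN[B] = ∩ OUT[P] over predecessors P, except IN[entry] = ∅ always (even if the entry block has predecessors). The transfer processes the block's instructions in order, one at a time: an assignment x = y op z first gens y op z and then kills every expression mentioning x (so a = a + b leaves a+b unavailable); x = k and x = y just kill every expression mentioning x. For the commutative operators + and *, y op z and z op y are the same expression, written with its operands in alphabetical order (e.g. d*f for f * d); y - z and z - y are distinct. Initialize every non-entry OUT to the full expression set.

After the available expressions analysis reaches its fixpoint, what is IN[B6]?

Fixpoint table:
  B0:  IN={}  OUT={}
  B1:  IN={}  OUT={}
  B2:  IN={}  OUT={b+c}
  B3:  IN={}  OUT={}
  B4:  IN={}  OUT={}
  B5:  IN={}  OUT={b*d, f+f}
  B6:  IN={b*d, f+f}  OUT={b*d, b+e, d-e}
  B7:  IN={}  OUT={a*b}
  B8:  IN={}  OUT={}
  B9:  IN={}  OUT={}

Merge at B6: IN[B6] = OUT[B5] = {b*d, f+f}

Answer: {b*d, f+f}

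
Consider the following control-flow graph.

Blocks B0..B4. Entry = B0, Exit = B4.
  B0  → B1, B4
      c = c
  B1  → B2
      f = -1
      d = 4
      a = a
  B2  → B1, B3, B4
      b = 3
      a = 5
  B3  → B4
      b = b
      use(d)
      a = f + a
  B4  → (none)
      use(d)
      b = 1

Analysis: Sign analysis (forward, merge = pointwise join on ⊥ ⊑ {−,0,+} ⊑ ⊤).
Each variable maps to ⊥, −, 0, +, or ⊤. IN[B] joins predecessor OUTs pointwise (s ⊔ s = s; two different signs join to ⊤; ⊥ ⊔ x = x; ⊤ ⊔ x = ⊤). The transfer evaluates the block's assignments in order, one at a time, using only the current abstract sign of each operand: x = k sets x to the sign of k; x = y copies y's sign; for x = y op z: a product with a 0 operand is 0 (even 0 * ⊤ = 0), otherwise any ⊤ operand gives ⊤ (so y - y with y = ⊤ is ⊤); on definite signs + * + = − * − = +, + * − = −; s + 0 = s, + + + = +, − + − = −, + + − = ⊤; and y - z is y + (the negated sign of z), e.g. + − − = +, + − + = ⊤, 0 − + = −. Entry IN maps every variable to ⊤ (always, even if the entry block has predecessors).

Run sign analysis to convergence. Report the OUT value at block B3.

Fixpoint table:
  B0:  IN=(all ⊤)  OUT=(all ⊤)
  B1:  IN=(all ⊤)  OUT={d:+, f:-; rest ⊤}
  B2:  IN={d:+, f:-; rest ⊤}  OUT={a:+, b:+, d:+, f:-; rest ⊤}
  B3:  IN={a:+, b:+, d:+, f:-; rest ⊤}  OUT={b:+, d:+, f:-; rest ⊤}
  B4:  IN=(all ⊤)  OUT={b:+; rest ⊤}

Merge at B3: IN[B3] = OUT[B2] = {a: +, b: +, c: ⊤, d: +, e: ⊤, f: -}
Applying B3's transfer function to that IN value gives OUT[B3] (row B3 above).

Answer: {a: ⊤, b: +, c: ⊤, d: +, e: ⊤, f: -}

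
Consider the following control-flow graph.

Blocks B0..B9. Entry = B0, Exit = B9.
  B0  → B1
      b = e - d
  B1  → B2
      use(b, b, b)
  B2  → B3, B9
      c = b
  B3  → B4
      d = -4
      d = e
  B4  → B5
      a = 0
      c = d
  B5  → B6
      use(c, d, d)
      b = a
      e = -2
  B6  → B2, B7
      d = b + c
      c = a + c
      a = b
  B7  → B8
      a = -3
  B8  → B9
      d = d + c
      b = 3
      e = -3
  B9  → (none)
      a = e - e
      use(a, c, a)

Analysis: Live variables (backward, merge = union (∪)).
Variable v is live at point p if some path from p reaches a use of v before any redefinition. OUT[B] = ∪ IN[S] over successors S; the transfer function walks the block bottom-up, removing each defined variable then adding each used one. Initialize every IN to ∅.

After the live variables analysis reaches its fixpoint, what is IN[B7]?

Answer: {c, d}

Derivation:
Per-block solution:
  B0: | IN={d, e} | OUT={b, e}
  B1: | IN={b, e} | OUT={b, e}
  B2: | IN={b, e} | OUT={c, e}
  B3: | IN={e} | OUT={d}
  B4: | IN={d} | OUT={a, c, d}
  B5: | IN={a, c, d} | OUT={a, b, c, e}
  B6: | IN={a, b, c, e} | OUT={b, c, d, e}
  B7: | IN={c, d} | OUT={c, d}
  B8: | IN={c, d} | OUT={c, e}
  B9: | IN={c, e} | OUT={}

Merge at B7: OUT[B7] = IN[B8] = {c, d}
Applying B7's transfer function to that OUT value gives IN[B7] (row B7 above).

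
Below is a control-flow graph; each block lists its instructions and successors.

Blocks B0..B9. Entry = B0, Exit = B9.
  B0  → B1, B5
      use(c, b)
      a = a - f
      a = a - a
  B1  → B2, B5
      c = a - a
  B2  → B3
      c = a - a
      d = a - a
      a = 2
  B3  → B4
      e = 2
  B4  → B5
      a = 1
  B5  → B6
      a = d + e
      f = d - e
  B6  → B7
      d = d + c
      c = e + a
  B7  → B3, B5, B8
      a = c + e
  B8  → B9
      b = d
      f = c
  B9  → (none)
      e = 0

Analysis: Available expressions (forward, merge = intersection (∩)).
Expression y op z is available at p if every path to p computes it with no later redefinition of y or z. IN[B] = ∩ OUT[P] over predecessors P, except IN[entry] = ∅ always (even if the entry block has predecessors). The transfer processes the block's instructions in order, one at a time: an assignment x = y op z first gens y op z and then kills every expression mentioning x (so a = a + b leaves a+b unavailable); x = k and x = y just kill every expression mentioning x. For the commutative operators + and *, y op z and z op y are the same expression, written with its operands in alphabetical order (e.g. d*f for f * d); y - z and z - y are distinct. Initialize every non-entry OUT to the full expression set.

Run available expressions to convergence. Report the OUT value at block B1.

Answer: {a-a}

Trace:
Per-block solution:
  B0: | IN={} | OUT={}
  B1: | IN={} | OUT={a-a}
  B2: | IN={a-a} | OUT={}
  B3: | IN={} | OUT={}
  B4: | IN={} | OUT={}
  B5: | IN={} | OUT={d+e, d-e}
  B6: | IN={d+e, d-e} | OUT={a+e}
  B7: | IN={a+e} | OUT={c+e}
  B8: | IN={c+e} | OUT={c+e}
  B9: | IN={c+e} | OUT={}

Merge at B1: IN[B1] = OUT[B0] = {}
Applying B1's transfer function to that IN value gives OUT[B1] (row B1 above).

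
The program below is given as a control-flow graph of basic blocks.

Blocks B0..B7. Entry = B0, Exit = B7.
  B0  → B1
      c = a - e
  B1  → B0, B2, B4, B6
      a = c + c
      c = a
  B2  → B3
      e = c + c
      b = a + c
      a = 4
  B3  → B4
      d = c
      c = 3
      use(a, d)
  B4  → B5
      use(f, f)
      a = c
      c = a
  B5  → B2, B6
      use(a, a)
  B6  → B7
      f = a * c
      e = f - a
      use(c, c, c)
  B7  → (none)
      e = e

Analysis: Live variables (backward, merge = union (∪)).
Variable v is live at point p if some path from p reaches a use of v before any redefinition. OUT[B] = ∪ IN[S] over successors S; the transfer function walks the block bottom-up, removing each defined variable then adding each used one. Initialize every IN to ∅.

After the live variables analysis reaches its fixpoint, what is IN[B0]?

Answer: {a, e, f}

Trace:
Converged values:
  B0: | IN={a, e, f} | OUT={c, e, f}
  B1: | IN={c, e, f} | OUT={a, c, e, f}
  B2: | IN={a, c, f} | OUT={a, c, f}
  B3: | IN={a, c, f} | OUT={c, f}
  B4: | IN={c, f} | OUT={a, c, f}
  B5: | IN={a, c, f} | OUT={a, c, f}
  B6: | IN={a, c} | OUT={e}
  B7: | IN={e} | OUT={}

Merge at B0: OUT[B0] = IN[B1] = {c, e, f}
Applying B0's transfer function to that OUT value gives IN[B0] (row B0 above).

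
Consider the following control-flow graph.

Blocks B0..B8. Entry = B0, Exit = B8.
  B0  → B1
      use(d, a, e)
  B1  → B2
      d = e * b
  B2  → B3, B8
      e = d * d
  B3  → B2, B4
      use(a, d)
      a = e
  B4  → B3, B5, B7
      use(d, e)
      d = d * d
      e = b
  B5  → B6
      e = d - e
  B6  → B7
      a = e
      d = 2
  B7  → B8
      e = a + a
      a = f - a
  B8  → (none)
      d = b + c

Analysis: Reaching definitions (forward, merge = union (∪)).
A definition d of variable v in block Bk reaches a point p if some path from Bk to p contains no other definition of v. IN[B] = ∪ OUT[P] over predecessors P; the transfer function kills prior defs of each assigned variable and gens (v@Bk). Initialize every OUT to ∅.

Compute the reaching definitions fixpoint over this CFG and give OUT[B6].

Answer: {a@B6, d@B6, e@B5}

Trace:
Fixpoint table:
  B0:  IN={}  OUT={}
  B1:  IN={}  OUT={d@B1}
  B2:  IN={a@B3, d@B1, d@B4, e@B2, e@B4}  OUT={a@B3, d@B1, d@B4, e@B2}
  B3:  IN={a@B3, d@B1, d@B4, e@B2, e@B4}  OUT={a@B3, d@B1, d@B4, e@B2, e@B4}
  B4:  IN={a@B3, d@B1, d@B4, e@B2, e@B4}  OUT={a@B3, d@B4, e@B4}
  B5:  IN={a@B3, d@B4, e@B4}  OUT={a@B3, d@B4, e@B5}
  B6:  IN={a@B3, d@B4, e@B5}  OUT={a@B6, d@B6, e@B5}
  B7:  IN={a@B3, a@B6, d@B4, d@B6, e@B4, e@B5}  OUT={a@B7, d@B4, d@B6, e@B7}
  B8:  IN={a@B3, a@B7, d@B1, d@B4, d@B6, e@B2, e@B7}  OUT={a@B3, a@B7, d@B8, e@B2, e@B7}

Merge at B6: IN[B6] = OUT[B5] = {a@B3, d@B4, e@B5}
Applying B6's transfer function to that IN value gives OUT[B6] (row B6 above).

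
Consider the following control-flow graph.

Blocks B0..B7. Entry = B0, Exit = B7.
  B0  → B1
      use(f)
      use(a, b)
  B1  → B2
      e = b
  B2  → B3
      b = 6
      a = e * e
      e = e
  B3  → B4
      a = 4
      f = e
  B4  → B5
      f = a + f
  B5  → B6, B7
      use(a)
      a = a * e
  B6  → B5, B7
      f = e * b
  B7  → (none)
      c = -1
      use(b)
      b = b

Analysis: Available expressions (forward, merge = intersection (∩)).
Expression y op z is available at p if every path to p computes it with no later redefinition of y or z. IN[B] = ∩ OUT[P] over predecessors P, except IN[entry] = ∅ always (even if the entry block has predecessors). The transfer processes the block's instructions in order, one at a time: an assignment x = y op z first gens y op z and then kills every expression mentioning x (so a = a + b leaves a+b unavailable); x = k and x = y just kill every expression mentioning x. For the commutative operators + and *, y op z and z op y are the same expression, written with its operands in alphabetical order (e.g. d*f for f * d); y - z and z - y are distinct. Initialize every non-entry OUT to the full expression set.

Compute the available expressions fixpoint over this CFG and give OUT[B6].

Answer: {b*e}

Trace:
Per-block solution:
  B0:   IN={}   OUT={}
  B1:   IN={}   OUT={}
  B2:   IN={}   OUT={}
  B3:   IN={}   OUT={}
  B4:   IN={}   OUT={}
  B5:   IN={}   OUT={}
  B6:   IN={}   OUT={b*e}
  B7:   IN={}   OUT={}

Merge at B6: IN[B6] = OUT[B5] = {}
Applying B6's transfer function to that IN value gives OUT[B6] (row B6 above).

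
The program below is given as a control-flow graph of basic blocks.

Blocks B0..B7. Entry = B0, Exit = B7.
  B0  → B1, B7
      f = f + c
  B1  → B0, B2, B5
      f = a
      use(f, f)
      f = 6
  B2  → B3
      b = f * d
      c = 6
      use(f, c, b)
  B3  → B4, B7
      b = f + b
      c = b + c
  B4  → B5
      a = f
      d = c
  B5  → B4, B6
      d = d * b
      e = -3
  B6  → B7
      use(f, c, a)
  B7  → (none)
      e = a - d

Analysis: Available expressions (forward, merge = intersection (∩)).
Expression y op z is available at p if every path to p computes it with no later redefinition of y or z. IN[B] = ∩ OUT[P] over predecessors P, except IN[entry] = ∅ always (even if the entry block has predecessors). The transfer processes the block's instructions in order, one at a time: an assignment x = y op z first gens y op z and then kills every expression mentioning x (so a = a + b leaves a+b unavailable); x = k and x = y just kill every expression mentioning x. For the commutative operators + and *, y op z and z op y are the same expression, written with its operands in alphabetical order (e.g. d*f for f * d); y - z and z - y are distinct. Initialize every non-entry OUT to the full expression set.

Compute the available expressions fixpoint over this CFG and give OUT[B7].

Converged values:
  B0: | IN={} | OUT={}
  B1: | IN={} | OUT={}
  B2: | IN={} | OUT={d*f}
  B3: | IN={d*f} | OUT={d*f}
  B4: | IN={} | OUT={}
  B5: | IN={} | OUT={}
  B6: | IN={} | OUT={}
  B7: | IN={} | OUT={a-d}

Merge at B7: IN[B7] = OUT[B0] ∩ OUT[B3] ∩ OUT[B6] = {}
Applying B7's transfer function to that IN value gives OUT[B7] (row B7 above).

Answer: {a-d}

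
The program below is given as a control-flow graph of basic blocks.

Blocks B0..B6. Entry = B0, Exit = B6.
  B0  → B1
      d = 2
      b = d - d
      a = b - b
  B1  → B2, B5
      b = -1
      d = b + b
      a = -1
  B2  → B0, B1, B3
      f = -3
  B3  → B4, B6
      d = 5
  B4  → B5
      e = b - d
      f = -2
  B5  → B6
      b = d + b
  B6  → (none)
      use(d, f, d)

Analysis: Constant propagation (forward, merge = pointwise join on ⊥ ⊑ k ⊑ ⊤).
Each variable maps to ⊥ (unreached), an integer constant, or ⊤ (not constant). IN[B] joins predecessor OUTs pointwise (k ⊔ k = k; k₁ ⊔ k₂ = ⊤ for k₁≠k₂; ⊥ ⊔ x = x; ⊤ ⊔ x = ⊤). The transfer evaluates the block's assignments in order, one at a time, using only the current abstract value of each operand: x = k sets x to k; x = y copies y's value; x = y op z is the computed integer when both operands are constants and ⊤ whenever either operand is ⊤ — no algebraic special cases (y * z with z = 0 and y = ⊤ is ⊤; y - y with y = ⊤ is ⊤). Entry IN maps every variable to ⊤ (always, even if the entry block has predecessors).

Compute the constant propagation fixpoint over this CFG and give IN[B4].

Fixpoint table:
  B0: | IN=(all ⊤) | OUT={a:0, b:0, d:2; rest ⊤}
  B1: | IN=(all ⊤) | OUT={a:-1, b:-1, d:-2; rest ⊤}
  B2: | IN={a:-1, b:-1, d:-2; rest ⊤} | OUT={a:-1, b:-1, d:-2, f:-3; rest ⊤}
  B3: | IN={a:-1, b:-1, d:-2, f:-3; rest ⊤} | OUT={a:-1, b:-1, d:5, f:-3; rest ⊤}
  B4: | IN={a:-1, b:-1, d:5, f:-3; rest ⊤} | OUT={a:-1, b:-1, d:5, e:-6, f:-2; rest ⊤}
  B5: | IN={a:-1, b:-1; rest ⊤} | OUT={a:-1; rest ⊤}
  B6: | IN={a:-1; rest ⊤} | OUT={a:-1; rest ⊤}

Merge at B4: IN[B4] = OUT[B3] = {a: -1, b: -1, c: ⊤, d: 5, e: ⊤, f: -3}

Answer: {a: -1, b: -1, c: ⊤, d: 5, e: ⊤, f: -3}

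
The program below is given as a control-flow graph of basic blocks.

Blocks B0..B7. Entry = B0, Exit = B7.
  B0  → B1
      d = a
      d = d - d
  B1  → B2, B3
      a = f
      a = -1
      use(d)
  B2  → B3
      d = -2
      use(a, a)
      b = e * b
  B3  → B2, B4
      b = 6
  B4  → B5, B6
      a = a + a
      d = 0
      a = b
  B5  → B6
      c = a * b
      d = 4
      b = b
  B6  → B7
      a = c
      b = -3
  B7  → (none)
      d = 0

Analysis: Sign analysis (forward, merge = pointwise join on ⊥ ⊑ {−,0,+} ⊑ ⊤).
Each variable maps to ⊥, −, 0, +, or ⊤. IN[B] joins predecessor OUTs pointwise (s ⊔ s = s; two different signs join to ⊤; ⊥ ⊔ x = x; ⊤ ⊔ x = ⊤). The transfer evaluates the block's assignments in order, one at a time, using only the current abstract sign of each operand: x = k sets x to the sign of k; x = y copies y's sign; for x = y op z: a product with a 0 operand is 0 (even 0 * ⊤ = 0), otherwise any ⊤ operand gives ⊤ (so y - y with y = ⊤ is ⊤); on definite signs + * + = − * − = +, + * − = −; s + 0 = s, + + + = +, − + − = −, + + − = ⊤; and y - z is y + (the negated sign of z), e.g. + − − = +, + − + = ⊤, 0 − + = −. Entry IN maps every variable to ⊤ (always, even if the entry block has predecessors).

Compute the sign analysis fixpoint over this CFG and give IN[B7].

Answer: {a: ⊤, b: -, c: ⊤, d: ⊤, e: ⊤, f: ⊤}

Derivation:
Per-block solution:
  B0:   IN=(all ⊤)   OUT=(all ⊤)
  B1:   IN=(all ⊤)   OUT={a:-; rest ⊤}
  B2:   IN={a:-; rest ⊤}   OUT={a:-, d:-; rest ⊤}
  B3:   IN={a:-; rest ⊤}   OUT={a:-, b:+; rest ⊤}
  B4:   IN={a:-, b:+; rest ⊤}   OUT={a:+, b:+, d:0; rest ⊤}
  B5:   IN={a:+, b:+, d:0; rest ⊤}   OUT={a:+, b:+, c:+, d:+; rest ⊤}
  B6:   IN={a:+, b:+; rest ⊤}   OUT={b:-; rest ⊤}
  B7:   IN={b:-; rest ⊤}   OUT={b:-, d:0; rest ⊤}

Merge at B7: IN[B7] = OUT[B6] = {a: ⊤, b: -, c: ⊤, d: ⊤, e: ⊤, f: ⊤}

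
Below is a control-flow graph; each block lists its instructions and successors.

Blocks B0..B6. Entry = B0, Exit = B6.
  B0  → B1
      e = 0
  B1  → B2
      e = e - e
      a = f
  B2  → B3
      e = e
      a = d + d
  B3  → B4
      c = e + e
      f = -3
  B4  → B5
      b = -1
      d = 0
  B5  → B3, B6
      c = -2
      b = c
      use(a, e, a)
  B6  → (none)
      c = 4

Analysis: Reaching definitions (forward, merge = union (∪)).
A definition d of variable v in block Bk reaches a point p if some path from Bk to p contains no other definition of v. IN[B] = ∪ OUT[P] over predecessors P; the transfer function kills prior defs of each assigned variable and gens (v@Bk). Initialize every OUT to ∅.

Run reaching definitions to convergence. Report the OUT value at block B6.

Answer: {a@B2, b@B5, c@B6, d@B4, e@B2, f@B3}

Working:
Per-block solution:
  B0: | IN={} | OUT={e@B0}
  B1: | IN={e@B0} | OUT={a@B1, e@B1}
  B2: | IN={a@B1, e@B1} | OUT={a@B2, e@B2}
  B3: | IN={a@B2, b@B5, c@B5, d@B4, e@B2, f@B3} | OUT={a@B2, b@B5, c@B3, d@B4, e@B2, f@B3}
  B4: | IN={a@B2, b@B5, c@B3, d@B4, e@B2, f@B3} | OUT={a@B2, b@B4, c@B3, d@B4, e@B2, f@B3}
  B5: | IN={a@B2, b@B4, c@B3, d@B4, e@B2, f@B3} | OUT={a@B2, b@B5, c@B5, d@B4, e@B2, f@B3}
  B6: | IN={a@B2, b@B5, c@B5, d@B4, e@B2, f@B3} | OUT={a@B2, b@B5, c@B6, d@B4, e@B2, f@B3}

Merge at B6: IN[B6] = OUT[B5] = {a@B2, b@B5, c@B5, d@B4, e@B2, f@B3}
Applying B6's transfer function to that IN value gives OUT[B6] (row B6 above).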